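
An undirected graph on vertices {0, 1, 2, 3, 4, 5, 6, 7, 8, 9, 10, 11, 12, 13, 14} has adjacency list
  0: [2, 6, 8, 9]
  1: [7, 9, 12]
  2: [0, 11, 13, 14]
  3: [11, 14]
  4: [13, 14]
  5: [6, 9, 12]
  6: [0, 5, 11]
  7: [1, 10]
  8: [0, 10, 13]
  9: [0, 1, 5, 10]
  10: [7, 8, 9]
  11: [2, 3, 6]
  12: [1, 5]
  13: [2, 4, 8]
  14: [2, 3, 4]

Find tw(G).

3

A width-3 tree decomposition is:
Bags: B1 = {1, 7, 10, 12}  B2 = {1, 9, 10, 12}  B3 = {5, 9, 10, 12}  B4 = {5, 8, 9, 10}  B5 = {0, 5, 8, 9}  B6 = {0, 5, 6, 8}  B7 = {0, 6, 8, 13}  B8 = {0, 2, 6, 13}  B9 = {2, 6, 11, 13}  B10 = {2, 4, 11, 13}  B11 = {2, 4, 11, 14}  B12 = {3, 4, 11, 14}
Tree: B1–B2, B2–B3, B3–B4, B4–B5, B5–B6, B6–B7, B7–B8, B8–B9, B9–B10, B10–B11, B11–B12
The largest bag has 4 vertices, giving width 3; this decomposition certifies tw(G) ≤ 3. For the lower bound: the 4 vertex sets {1,7,12}, {10}, {9}, {0,5,6,8} are disjoint, each induces a connected subgraph, and every pair is joined by at least one edge of G. Contracting each set to a single vertex therefore yields K_{4} as a minor, and since treewidth is minor-monotone, tw(G) ≥ tw(K_{4}) = 3. The upper and lower bounds meet at 3, so that is the treewidth.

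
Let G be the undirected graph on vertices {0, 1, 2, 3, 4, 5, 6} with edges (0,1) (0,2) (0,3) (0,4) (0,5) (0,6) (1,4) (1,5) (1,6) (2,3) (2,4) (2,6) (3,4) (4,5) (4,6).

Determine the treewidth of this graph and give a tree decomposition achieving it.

Treewidth 3.
One such decomposition:
Bags: B1 = {0, 2, 4, 6}  B2 = {0, 1, 4, 6}  B3 = {0, 2, 3, 4}  B4 = {0, 1, 4, 5}
Tree: B1–B2, B1–B3, B2–B4

Each bag holds 4 vertices, so the decomposition has width 3, which upper-bounds the treewidth. Conversely, {0, 1, 4, 5} is a clique of size 4, and the vertices of any clique must share a bag in every tree decomposition; so some bag has ≥ 4 vertices and tw(G) ≥ 3. Combining the bounds, tw(G) = 3.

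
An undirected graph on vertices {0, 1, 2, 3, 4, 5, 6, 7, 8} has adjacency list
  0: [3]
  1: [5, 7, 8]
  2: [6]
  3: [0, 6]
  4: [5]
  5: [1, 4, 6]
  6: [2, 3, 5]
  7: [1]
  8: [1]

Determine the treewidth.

A width-1 tree decomposition is:
Bags: B1 = {1, 5}  B2 = {1, 7}  B3 = {5, 6}  B4 = {3, 6}  B5 = {2, 6}  B6 = {1, 8}  B7 = {0, 3}  B8 = {4, 5}
Tree: B1–B2, B1–B3, B3–B4, B3–B5, B1–B6, B4–B7, B1–B8
The largest bag has 2 vertices, giving width 1; this decomposition certifies tw(G) ≤ 1. Any graph with an edge has treewidth ≥ 1, and G has the edge 1–5. The upper and lower bounds meet at 1, so that is the treewidth.

1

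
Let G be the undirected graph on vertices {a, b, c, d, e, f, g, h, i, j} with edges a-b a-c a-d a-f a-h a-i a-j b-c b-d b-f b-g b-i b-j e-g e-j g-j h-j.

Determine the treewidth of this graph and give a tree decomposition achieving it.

Treewidth 2.
Bags: B1 = {a, b, j}  B2 = {a, b, d}  B3 = {b, g, j}  B4 = {e, g, j}  B5 = {a, b, f}  B6 = {a, b, c}  B7 = {a, b, i}  B8 = {a, h, j}
Tree: B1–B2, B1–B3, B3–B4, B2–B5, B1–B6, B5–B7, B1–B8

Every bag has size at most 3, so the width is 3 − 1 = 2 and tw(G) ≤ 2. For the lower bound, the 3 vertices {e, g, j} are pairwise adjacent, and any tree decomposition puts a clique entirely inside one bag — forcing width ≥ 2. The upper and lower bounds meet at 2, so that is the treewidth.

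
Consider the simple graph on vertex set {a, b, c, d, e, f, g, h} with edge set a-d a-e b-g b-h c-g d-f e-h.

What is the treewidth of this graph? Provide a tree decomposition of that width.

Treewidth 1.
One such decomposition:
Bags: B1 = {c, g}  B2 = {b, g}  B3 = {b, h}  B4 = {e, h}  B5 = {a, e}  B6 = {a, d}  B7 = {d, f}
Tree: B1–B2, B2–B3, B3–B4, B4–B5, B5–B6, B6–B7

The largest bag has 2 vertices, giving width 1; this decomposition certifies tw(G) ≤ 1. Since G has at least one edge (e.g. c–g), it is not an edgeless graph, so tw(G) ≥ 1. Therefore the treewidth is 1.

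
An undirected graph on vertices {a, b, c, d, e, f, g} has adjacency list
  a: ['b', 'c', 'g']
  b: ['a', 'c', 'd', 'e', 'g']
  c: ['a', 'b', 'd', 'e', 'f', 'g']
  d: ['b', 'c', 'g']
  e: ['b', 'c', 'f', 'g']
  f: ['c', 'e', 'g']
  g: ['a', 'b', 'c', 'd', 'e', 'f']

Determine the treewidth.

A width-3 tree decomposition is:
Bags: B1 = {b, c, d, g}  B2 = {b, c, e, g}  B3 = {a, b, c, g}  B4 = {c, e, f, g}
Tree: B1–B2, B2–B3, B2–B4
The largest bag has 4 vertices, giving width 3; this decomposition certifies tw(G) ≤ 3. On the other hand G contains the 4-clique {c, e, f, g}. A clique must lie in a single bag of any decomposition, so no decomposition can have width below 3. The upper and lower bounds meet at 3, so that is the treewidth.

3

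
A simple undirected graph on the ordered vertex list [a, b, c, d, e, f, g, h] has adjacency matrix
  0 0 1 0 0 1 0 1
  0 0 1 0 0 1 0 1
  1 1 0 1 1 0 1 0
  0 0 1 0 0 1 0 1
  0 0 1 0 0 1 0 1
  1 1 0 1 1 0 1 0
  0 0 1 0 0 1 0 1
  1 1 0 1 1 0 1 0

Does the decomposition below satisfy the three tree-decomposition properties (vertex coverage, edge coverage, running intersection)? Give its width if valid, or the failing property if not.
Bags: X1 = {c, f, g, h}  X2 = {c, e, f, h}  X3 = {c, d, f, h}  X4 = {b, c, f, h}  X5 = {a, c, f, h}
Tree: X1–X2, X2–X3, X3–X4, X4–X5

Every vertex of G appears in some bag (union = {a, b, c, d, e, f, g, h}); every edge is covered by a bag; and for each vertex v the set of bags containing v is connected in the bag tree. The decomposition is therefore valid. The largest bag has 4 vertices, so the width is 3.

Yes; width 3.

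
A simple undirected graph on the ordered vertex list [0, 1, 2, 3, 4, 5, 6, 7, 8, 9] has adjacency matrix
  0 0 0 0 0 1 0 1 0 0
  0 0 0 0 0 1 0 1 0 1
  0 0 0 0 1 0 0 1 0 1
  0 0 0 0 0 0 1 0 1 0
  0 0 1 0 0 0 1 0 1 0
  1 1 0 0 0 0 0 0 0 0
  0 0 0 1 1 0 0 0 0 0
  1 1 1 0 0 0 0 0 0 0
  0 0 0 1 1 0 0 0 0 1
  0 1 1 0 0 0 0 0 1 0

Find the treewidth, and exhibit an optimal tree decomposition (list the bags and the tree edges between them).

Treewidth 2.
One optimal decomposition is:
Bags: B1 = {0, 1, 5}  B2 = {0, 1, 7}  B3 = {1, 7, 9}  B4 = {2, 7, 9}  B5 = {2, 8, 9}  B6 = {2, 4, 8}  B7 = {3, 4, 8}  B8 = {3, 4, 6}
Tree: B1–B2, B2–B3, B3–B4, B4–B5, B5–B6, B6–B7, B7–B8

Every bag has size at most 3, so the width is 3 − 1 = 2 and tw(G) ≤ 2. For the lower bound, G contains the cycle 5–0–7–1–5, so G is not a forest; only forests have treewidth ≤ 1, hence tw(G) ≥ 2. The upper and lower bounds meet at 2, so that is the treewidth.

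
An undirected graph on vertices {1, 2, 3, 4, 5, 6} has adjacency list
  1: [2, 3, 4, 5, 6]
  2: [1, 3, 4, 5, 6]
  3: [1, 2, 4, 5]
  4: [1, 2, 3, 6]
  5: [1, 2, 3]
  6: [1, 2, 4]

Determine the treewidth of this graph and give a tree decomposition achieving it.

The largest bag has 4 vertices, giving width 3; this decomposition certifies tw(G) ≤ 3. For the lower bound, the 4 vertices {1, 2, 3, 4} are pairwise adjacent, and any tree decomposition puts a clique entirely inside one bag — forcing width ≥ 3. Combining the bounds, tw(G) = 3.

Treewidth 3.
One such decomposition:
Bags: B1 = {1, 2, 3, 4}  B2 = {1, 2, 4, 6}  B3 = {1, 2, 3, 5}
Tree: B1–B2, B1–B3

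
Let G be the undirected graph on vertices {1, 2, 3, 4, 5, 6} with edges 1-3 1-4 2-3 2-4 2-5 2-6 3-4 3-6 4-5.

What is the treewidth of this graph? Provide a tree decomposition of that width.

Every bag has size at most 3, so the width is 3 − 1 = 2 and tw(G) ≤ 2. For the lower bound, the 3 vertices {1, 3, 4} are pairwise adjacent, and any tree decomposition puts a clique entirely inside one bag — forcing width ≥ 2. Hence tw(G) = 2 exactly.

Treewidth 2.
One optimal decomposition is:
Bags: B1 = {1, 3, 4}  B2 = {2, 3, 4}  B3 = {2, 3, 6}  B4 = {2, 4, 5}
Tree: B1–B2, B2–B3, B2–B4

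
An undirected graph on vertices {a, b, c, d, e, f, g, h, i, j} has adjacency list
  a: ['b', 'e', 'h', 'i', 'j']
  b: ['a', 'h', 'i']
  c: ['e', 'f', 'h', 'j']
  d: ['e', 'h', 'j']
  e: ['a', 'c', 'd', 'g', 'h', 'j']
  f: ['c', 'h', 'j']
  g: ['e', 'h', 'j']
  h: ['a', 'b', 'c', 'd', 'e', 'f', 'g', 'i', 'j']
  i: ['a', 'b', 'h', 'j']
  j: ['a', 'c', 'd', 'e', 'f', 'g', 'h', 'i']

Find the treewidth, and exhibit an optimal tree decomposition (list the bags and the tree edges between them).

Treewidth 3.
One optimal decomposition is:
Bags: B1 = {c, f, h, j}  B2 = {c, e, h, j}  B3 = {d, e, h, j}  B4 = {a, e, h, j}  B5 = {e, g, h, j}  B6 = {a, h, i, j}  B7 = {a, b, h, i}
Tree: B1–B2, B2–B3, B2–B4, B3–B5, B4–B6, B6–B7

The largest bag has 4 vertices, giving width 3; this decomposition certifies tw(G) ≤ 3. Conversely, {d, e, h, j} is a clique of size 4, and the vertices of any clique must share a bag in every tree decomposition; so some bag has ≥ 4 vertices and tw(G) ≥ 3. The upper and lower bounds meet at 3, so that is the treewidth.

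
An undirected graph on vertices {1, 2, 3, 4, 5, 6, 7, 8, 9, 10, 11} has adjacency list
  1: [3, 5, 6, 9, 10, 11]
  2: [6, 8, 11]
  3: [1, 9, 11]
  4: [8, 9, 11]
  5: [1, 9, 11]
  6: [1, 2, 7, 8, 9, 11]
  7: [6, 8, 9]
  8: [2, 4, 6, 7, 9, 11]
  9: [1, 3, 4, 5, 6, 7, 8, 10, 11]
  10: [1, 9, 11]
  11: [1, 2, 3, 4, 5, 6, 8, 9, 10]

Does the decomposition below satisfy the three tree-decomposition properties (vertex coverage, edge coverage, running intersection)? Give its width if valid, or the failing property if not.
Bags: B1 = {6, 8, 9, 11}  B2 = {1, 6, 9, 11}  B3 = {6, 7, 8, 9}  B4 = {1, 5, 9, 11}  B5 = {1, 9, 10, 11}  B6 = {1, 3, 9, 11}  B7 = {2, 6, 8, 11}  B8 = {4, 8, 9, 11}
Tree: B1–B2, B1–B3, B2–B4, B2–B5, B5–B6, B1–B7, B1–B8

Vertex coverage: the bags together contain {1, 2, 3, 4, 5, 6, 7, 8, 9, 10, 11}, the full vertex set. Edge coverage: each edge of G has both endpoints in at least one bag. Running intersection: for every vertex, the bags containing it form a connected subtree. All three properties hold, so this is a valid tree decomposition of width max|bag| − 1 = 3, and hence tw(G) ≤ 3.

Yes; width 3.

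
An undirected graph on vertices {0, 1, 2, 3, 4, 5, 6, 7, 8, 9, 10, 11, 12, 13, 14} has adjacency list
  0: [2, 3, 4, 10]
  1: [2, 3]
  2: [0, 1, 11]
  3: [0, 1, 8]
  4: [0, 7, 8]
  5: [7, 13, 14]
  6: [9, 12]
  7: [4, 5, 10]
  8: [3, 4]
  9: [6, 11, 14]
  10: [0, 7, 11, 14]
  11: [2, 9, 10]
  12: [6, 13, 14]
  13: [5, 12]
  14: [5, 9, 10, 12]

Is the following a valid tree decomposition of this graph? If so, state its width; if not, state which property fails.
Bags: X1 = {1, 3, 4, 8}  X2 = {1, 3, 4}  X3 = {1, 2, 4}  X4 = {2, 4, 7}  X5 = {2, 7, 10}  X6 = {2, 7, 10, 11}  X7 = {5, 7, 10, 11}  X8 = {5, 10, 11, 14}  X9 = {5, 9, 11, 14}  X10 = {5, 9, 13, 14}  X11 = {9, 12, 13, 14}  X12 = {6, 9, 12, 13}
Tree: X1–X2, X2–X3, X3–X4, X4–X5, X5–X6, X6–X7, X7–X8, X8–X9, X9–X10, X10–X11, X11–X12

A tree decomposition must satisfy three properties: every vertex lies in some bag; for every edge, both endpoints lie together in some bag; and for every vertex, the bags containing it form a connected subtree. Here vertex 0 appears in no bag, so the decomposition is invalid.

No — vertex 0 appears in no bag.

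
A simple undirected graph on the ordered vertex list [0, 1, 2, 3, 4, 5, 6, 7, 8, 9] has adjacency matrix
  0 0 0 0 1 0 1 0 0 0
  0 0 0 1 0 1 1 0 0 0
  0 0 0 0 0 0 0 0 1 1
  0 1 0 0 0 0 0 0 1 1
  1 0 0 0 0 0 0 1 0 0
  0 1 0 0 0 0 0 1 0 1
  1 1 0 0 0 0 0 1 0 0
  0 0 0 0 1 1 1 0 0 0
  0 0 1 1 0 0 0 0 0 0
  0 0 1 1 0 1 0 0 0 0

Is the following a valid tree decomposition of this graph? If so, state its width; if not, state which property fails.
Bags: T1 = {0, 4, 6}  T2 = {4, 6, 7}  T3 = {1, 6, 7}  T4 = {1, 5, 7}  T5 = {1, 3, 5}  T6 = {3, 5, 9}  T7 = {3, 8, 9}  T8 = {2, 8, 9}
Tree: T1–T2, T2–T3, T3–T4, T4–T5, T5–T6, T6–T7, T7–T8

Yes; width 2.

Vertex coverage: the bags together contain {0, 1, 2, 3, 4, 5, 6, 7, 8, 9}, the full vertex set. Edge coverage: each edge of G has both endpoints in at least one bag. Running intersection: for every vertex, the bags containing it form a connected subtree. All three properties hold, so this is a valid tree decomposition of width max|bag| − 1 = 2, and hence tw(G) ≤ 2.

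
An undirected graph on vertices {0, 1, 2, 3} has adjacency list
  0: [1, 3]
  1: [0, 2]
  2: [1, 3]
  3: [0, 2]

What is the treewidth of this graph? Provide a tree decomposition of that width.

Treewidth 2.
Bags: B1 = {0, 2, 3}  B2 = {0, 1, 2}
Tree: B1–B2

Each bag holds 3 vertices, so the decomposition has width 2, which upper-bounds the treewidth. For the lower bound, G contains the cycle 2–3–0–1–2, so G is not a forest; only forests have treewidth ≤ 1, hence tw(G) ≥ 2. Hence tw(G) = 2 exactly.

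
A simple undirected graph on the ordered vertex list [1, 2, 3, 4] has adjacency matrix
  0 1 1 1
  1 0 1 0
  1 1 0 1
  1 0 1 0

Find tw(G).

2

A width-2 tree decomposition is:
Bags: B1 = {1, 3, 4}  B2 = {1, 2, 3}
Tree: B1–B2
Each bag holds 3 vertices, so the decomposition has width 2, which upper-bounds the treewidth. Conversely, {1, 2, 3} is a clique of size 3, and the vertices of any clique must share a bag in every tree decomposition; so some bag has ≥ 3 vertices and tw(G) ≥ 2. Hence tw(G) = 2 exactly.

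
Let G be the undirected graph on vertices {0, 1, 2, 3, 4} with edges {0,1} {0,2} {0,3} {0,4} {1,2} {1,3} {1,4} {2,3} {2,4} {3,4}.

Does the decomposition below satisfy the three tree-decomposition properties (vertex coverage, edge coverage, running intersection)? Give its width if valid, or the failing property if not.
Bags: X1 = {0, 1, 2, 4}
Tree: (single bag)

No — vertex 3 appears in no bag.

A tree decomposition must satisfy three properties: every vertex lies in some bag; for every edge, both endpoints lie together in some bag; and for every vertex, the bags containing it form a connected subtree. Here vertex 3 appears in no bag, so the decomposition is invalid.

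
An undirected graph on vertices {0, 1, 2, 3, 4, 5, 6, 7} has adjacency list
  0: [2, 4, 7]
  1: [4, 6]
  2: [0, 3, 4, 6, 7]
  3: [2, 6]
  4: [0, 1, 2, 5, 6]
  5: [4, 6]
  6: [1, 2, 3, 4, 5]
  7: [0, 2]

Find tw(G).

2

A width-2 tree decomposition is:
Bags: B1 = {4, 5, 6}  B2 = {2, 4, 6}  B3 = {0, 2, 4}  B4 = {0, 2, 7}  B5 = {1, 4, 6}  B6 = {2, 3, 6}
Tree: B1–B2, B2–B3, B3–B4, B2–B5, B2–B6
Every bag has size at most 3, so the width is 3 − 1 = 2 and tw(G) ≤ 2. Conversely, {1, 4, 6} is a clique of size 3, and the vertices of any clique must share a bag in every tree decomposition; so some bag has ≥ 3 vertices and tw(G) ≥ 2. Hence tw(G) = 2 exactly.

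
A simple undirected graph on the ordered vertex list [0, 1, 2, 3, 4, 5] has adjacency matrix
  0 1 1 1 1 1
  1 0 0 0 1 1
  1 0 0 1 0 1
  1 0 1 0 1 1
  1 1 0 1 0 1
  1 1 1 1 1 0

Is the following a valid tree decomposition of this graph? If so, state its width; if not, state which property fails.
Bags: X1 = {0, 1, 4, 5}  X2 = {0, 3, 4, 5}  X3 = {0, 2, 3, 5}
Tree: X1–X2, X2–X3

Vertex coverage: the bags together contain {0, 1, 2, 3, 4, 5}, the full vertex set. Edge coverage: each edge of G has both endpoints in at least one bag. Running intersection: for every vertex, the bags containing it form a connected subtree. All three properties hold, so this is a valid tree decomposition of width max|bag| − 1 = 3, and hence tw(G) ≤ 3.

Yes; width 3.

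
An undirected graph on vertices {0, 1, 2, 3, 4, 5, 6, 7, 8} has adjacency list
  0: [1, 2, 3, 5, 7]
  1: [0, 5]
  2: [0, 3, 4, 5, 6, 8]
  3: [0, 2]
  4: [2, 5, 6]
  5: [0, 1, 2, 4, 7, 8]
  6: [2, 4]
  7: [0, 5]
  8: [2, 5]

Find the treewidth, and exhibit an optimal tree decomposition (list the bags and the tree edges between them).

The largest bag has 3 vertices, giving width 2; this decomposition certifies tw(G) ≤ 2. For the lower bound, the 3 vertices {0, 1, 5} are pairwise adjacent, and any tree decomposition puts a clique entirely inside one bag — forcing width ≥ 2. Therefore the treewidth is 2.

Treewidth 2.
Bags: B1 = {0, 2, 5}  B2 = {0, 5, 7}  B3 = {2, 4, 5}  B4 = {2, 5, 8}  B5 = {2, 4, 6}  B6 = {0, 2, 3}  B7 = {0, 1, 5}
Tree: B1–B2, B1–B3, B1–B4, B3–B5, B1–B6, B1–B7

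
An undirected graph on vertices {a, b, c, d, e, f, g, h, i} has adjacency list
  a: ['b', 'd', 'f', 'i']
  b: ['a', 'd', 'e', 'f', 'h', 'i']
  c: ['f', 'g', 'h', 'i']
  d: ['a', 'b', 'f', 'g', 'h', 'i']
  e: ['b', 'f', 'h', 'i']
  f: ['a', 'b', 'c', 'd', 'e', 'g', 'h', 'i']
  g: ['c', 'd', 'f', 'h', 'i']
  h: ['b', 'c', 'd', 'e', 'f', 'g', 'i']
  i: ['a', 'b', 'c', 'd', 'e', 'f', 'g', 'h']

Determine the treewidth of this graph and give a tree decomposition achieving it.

Each bag holds 5 vertices, so the decomposition has width 4, which upper-bounds the treewidth. Conversely, {d, f, g, h, i} is a clique of size 5, and the vertices of any clique must share a bag in every tree decomposition; so some bag has ≥ 5 vertices and tw(G) ≥ 4. Hence tw(G) = 4 exactly.

Treewidth 4.
Bags: B1 = {b, e, f, h, i}  B2 = {b, d, f, h, i}  B3 = {d, f, g, h, i}  B4 = {c, f, g, h, i}  B5 = {a, b, d, f, i}
Tree: B1–B2, B2–B3, B3–B4, B2–B5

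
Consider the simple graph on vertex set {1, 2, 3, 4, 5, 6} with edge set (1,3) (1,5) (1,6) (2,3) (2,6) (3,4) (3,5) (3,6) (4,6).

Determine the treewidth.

2

A width-2 tree decomposition is:
Bags: B1 = {1, 3, 5}  B2 = {1, 3, 6}  B3 = {2, 3, 6}  B4 = {3, 4, 6}
Tree: B1–B2, B2–B3, B2–B4
Each bag holds 3 vertices, so the decomposition has width 2, which upper-bounds the treewidth. Conversely, {1, 3, 5} is a clique of size 3, and the vertices of any clique must share a bag in every tree decomposition; so some bag has ≥ 3 vertices and tw(G) ≥ 2. The upper and lower bounds meet at 2, so that is the treewidth.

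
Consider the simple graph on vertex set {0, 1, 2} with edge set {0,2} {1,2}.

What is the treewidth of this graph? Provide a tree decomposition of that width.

The largest bag has 2 vertices, giving width 1; this decomposition certifies tw(G) ≤ 1. Since G has at least one edge (e.g. 1–2), it is not an edgeless graph, so tw(G) ≥ 1. Hence tw(G) = 1 exactly.

Treewidth 1.
One such decomposition:
Bags: B1 = {1, 2}  B2 = {0, 2}
Tree: B1–B2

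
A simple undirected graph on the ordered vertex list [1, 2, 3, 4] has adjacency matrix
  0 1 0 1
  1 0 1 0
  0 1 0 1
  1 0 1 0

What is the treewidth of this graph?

2

A width-2 tree decomposition is:
Bags: B1 = {1, 2, 4}  B2 = {2, 3, 4}
Tree: B1–B2
The largest bag has 3 vertices, giving width 2; this decomposition certifies tw(G) ≤ 2. Since 2–1–4–3–2 is a cycle in G, G is not acyclic. Forests are exactly the graphs of treewidth ≤ 1, so tw(G) ≥ 2. Therefore the treewidth is 2.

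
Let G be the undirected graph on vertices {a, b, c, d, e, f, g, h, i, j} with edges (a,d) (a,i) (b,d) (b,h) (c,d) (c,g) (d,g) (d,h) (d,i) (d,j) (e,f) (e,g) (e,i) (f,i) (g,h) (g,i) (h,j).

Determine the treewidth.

A width-2 tree decomposition is:
Bags: B1 = {d, g, h}  B2 = {d, g, i}  B3 = {e, g, i}  B4 = {e, f, i}  B5 = {b, d, h}  B6 = {d, h, j}  B7 = {c, d, g}  B8 = {a, d, i}
Tree: B1–B2, B2–B3, B3–B4, B1–B5, B5–B6, B2–B7, B2–B8
The largest bag has 3 vertices, giving width 2; this decomposition certifies tw(G) ≤ 2. Conversely, {d, g, h} is a clique of size 3, and the vertices of any clique must share a bag in every tree decomposition; so some bag has ≥ 3 vertices and tw(G) ≥ 2. Combining the bounds, tw(G) = 2.

2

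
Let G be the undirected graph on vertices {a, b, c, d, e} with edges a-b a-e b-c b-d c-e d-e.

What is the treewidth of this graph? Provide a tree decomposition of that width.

Treewidth 2.
One such decomposition:
Bags: B1 = {a, b, e}  B2 = {b, c, e}  B3 = {b, d, e}
Tree: B1–B2, B2–B3

Every bag has size at most 3, so the width is 3 − 1 = 2 and tw(G) ≤ 2. The edges a–e–c–b–a form a cycle, so G is not a tree and its treewidth is at least 2. Therefore the treewidth is 2.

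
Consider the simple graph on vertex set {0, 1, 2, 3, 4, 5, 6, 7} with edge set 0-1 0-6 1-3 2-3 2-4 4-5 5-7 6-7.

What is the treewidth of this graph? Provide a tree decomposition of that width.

Every bag has size at most 3, so the width is 3 − 1 = 2 and tw(G) ≤ 2. The edges 1–3–2–4–5–7–6–0–1 form a cycle, so G is not a tree and its treewidth is at least 2. The upper and lower bounds meet at 2, so that is the treewidth.

Treewidth 2.
One such decomposition:
Bags: B1 = {1, 2, 3}  B2 = {1, 2, 4}  B3 = {1, 4, 5}  B4 = {1, 5, 7}  B5 = {1, 6, 7}  B6 = {0, 1, 6}
Tree: B1–B2, B2–B3, B3–B4, B4–B5, B5–B6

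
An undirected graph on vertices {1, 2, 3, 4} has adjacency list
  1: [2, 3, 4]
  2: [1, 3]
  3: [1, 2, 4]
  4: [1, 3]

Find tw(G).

A width-2 tree decomposition is:
Bags: B1 = {1, 3, 4}  B2 = {1, 2, 3}
Tree: B1–B2
Every bag has size at most 3, so the width is 3 − 1 = 2 and tw(G) ≤ 2. Conversely, {1, 2, 3} is a clique of size 3, and the vertices of any clique must share a bag in every tree decomposition; so some bag has ≥ 3 vertices and tw(G) ≥ 2. Therefore the treewidth is 2.

2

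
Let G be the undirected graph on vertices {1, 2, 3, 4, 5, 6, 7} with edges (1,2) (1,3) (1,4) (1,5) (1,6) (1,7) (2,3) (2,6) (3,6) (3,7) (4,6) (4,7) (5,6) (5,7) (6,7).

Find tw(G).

A width-3 tree decomposition is:
Bags: B1 = {1, 5, 6, 7}  B2 = {1, 3, 6, 7}  B3 = {1, 2, 3, 6}  B4 = {1, 4, 6, 7}
Tree: B1–B2, B2–B3, B2–B4
The largest bag has 4 vertices, giving width 3; this decomposition certifies tw(G) ≤ 3. For the lower bound, the 4 vertices {1, 2, 3, 6} are pairwise adjacent, and any tree decomposition puts a clique entirely inside one bag — forcing width ≥ 3. Hence tw(G) = 3 exactly.

3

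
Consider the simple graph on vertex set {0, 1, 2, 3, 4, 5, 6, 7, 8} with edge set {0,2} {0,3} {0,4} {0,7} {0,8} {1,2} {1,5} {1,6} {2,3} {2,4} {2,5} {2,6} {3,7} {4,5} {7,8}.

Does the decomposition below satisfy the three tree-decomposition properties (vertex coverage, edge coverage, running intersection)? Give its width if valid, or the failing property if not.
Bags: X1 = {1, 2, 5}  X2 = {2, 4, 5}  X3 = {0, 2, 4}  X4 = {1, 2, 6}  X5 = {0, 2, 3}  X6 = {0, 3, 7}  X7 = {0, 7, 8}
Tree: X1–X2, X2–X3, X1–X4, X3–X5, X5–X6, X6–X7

Every vertex of G appears in some bag (union = {0, 1, 2, 3, 4, 5, 6, 7, 8}); every edge is covered by a bag; and for each vertex v the set of bags containing v is connected in the bag tree. The decomposition is therefore valid. The largest bag has 3 vertices, so the width is 2.

Yes; width 2.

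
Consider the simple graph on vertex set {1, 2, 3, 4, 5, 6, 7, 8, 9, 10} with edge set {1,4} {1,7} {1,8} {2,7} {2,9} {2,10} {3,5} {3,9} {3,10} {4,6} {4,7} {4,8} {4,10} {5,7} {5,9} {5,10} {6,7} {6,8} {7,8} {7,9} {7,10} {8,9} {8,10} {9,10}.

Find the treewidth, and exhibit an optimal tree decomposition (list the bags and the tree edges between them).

Treewidth 3.
Bags: B1 = {7, 8, 9, 10}  B2 = {5, 7, 9, 10}  B3 = {4, 7, 8, 10}  B4 = {3, 5, 9, 10}  B5 = {1, 4, 7, 8}  B6 = {4, 6, 7, 8}  B7 = {2, 7, 9, 10}
Tree: B1–B2, B1–B3, B2–B4, B3–B5, B5–B6, B1–B7

The largest bag has 4 vertices, giving width 3; this decomposition certifies tw(G) ≤ 3. On the other hand G contains the 4-clique {3, 5, 9, 10}. A clique must lie in a single bag of any decomposition, so no decomposition can have width below 3. The upper and lower bounds meet at 3, so that is the treewidth.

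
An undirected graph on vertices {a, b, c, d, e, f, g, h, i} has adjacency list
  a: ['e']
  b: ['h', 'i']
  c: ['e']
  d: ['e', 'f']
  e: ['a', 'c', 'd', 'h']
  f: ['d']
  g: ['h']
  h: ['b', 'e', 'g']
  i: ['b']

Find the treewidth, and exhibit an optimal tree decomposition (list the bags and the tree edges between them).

The largest bag has 2 vertices, giving width 1; this decomposition certifies tw(G) ≤ 1. Since G has at least one edge (e.g. h–g), it is not an edgeless graph, so tw(G) ≥ 1. Combining the bounds, tw(G) = 1.

Treewidth 1.
One such decomposition:
Bags: B1 = {g, h}  B2 = {e, h}  B3 = {c, e}  B4 = {b, h}  B5 = {d, e}  B6 = {a, e}  B7 = {d, f}  B8 = {b, i}
Tree: B1–B2, B2–B3, B1–B4, B2–B5, B2–B6, B5–B7, B4–B8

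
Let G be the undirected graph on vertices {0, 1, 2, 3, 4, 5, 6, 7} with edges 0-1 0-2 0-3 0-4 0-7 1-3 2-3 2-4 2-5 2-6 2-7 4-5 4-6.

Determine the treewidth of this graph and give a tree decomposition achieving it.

Each bag holds 3 vertices, so the decomposition has width 2, which upper-bounds the treewidth. For the lower bound, the 3 vertices {0, 1, 3} are pairwise adjacent, and any tree decomposition puts a clique entirely inside one bag — forcing width ≥ 2. Hence tw(G) = 2 exactly.

Treewidth 2.
Bags: B1 = {0, 2, 3}  B2 = {0, 1, 3}  B3 = {0, 2, 4}  B4 = {2, 4, 5}  B5 = {0, 2, 7}  B6 = {2, 4, 6}
Tree: B1–B2, B1–B3, B3–B4, B3–B5, B3–B6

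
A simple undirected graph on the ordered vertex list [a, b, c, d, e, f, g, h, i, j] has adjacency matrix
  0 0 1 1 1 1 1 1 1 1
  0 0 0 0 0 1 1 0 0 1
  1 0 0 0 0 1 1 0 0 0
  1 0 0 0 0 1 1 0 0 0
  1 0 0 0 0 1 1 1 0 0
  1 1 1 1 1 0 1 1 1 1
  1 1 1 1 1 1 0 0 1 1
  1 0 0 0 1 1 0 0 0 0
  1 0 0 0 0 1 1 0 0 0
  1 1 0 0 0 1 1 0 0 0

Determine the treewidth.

A width-3 tree decomposition is:
Bags: B1 = {a, d, f, g}  B2 = {a, f, g, j}  B3 = {b, f, g, j}  B4 = {a, f, g, i}  B5 = {a, c, f, g}  B6 = {a, e, f, g}  B7 = {a, e, f, h}
Tree: B1–B2, B2–B3, B2–B4, B2–B5, B4–B6, B6–B7
The largest bag has 4 vertices, giving width 3; this decomposition certifies tw(G) ≤ 3. On the other hand G contains the 4-clique {a, d, f, g}. A clique must lie in a single bag of any decomposition, so no decomposition can have width below 3. The upper and lower bounds meet at 3, so that is the treewidth.

3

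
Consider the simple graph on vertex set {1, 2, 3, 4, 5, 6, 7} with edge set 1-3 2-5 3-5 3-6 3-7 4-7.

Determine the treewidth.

A width-1 tree decomposition is:
Bags: B1 = {3, 7}  B2 = {3, 5}  B3 = {1, 3}  B4 = {3, 6}  B5 = {2, 5}  B6 = {4, 7}
Tree: B1–B2, B1–B3, B1–B4, B2–B5, B1–B6
Each bag holds 2 vertices, so the decomposition has width 1, which upper-bounds the treewidth. G has an edge, so its treewidth is at least 1. Hence tw(G) = 1 exactly.

1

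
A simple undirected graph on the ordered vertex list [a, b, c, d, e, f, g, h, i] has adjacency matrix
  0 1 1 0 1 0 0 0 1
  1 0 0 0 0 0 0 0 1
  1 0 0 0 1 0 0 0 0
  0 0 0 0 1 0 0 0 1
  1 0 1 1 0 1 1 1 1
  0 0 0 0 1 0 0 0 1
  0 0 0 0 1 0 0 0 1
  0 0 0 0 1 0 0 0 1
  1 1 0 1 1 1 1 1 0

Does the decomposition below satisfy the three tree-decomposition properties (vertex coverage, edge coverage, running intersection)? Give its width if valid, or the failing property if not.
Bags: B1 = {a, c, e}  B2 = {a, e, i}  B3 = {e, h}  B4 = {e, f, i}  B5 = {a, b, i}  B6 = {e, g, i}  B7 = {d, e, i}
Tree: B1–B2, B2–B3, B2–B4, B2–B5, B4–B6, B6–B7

A tree decomposition must satisfy three properties: every vertex lies in some bag; for every edge, both endpoints lie together in some bag; and for every vertex, the bags containing it form a connected subtree. Here edge (i,h) lies in no bag, so the decomposition is invalid.

No — edge (i,h) lies in no bag.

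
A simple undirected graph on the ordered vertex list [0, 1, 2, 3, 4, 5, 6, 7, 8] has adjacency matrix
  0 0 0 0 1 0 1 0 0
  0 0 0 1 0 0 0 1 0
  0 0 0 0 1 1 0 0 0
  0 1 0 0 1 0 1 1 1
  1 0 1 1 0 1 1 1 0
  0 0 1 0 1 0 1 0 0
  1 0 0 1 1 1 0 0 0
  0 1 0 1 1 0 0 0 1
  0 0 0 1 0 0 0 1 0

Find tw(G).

A width-2 tree decomposition is:
Bags: B1 = {4, 5, 6}  B2 = {2, 4, 5}  B3 = {3, 4, 6}  B4 = {0, 4, 6}  B5 = {3, 4, 7}  B6 = {3, 7, 8}  B7 = {1, 3, 7}
Tree: B1–B2, B1–B3, B3–B4, B3–B5, B5–B6, B6–B7
Every bag has size at most 3, so the width is 3 − 1 = 2 and tw(G) ≤ 2. Conversely, {3, 7, 8} is a clique of size 3, and the vertices of any clique must share a bag in every tree decomposition; so some bag has ≥ 3 vertices and tw(G) ≥ 2. The upper and lower bounds meet at 2, so that is the treewidth.

2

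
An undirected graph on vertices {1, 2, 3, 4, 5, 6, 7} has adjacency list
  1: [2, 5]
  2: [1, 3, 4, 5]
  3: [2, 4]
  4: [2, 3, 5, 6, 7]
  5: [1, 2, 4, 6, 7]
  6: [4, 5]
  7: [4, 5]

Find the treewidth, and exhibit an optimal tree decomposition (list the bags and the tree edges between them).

Each bag holds 3 vertices, so the decomposition has width 2, which upper-bounds the treewidth. For the lower bound, the 3 vertices {1, 2, 5} are pairwise adjacent, and any tree decomposition puts a clique entirely inside one bag — forcing width ≥ 2. The upper and lower bounds meet at 2, so that is the treewidth.

Treewidth 2.
Bags: B1 = {2, 4, 5}  B2 = {4, 5, 6}  B3 = {1, 2, 5}  B4 = {4, 5, 7}  B5 = {2, 3, 4}
Tree: B1–B2, B1–B3, B1–B4, B1–B5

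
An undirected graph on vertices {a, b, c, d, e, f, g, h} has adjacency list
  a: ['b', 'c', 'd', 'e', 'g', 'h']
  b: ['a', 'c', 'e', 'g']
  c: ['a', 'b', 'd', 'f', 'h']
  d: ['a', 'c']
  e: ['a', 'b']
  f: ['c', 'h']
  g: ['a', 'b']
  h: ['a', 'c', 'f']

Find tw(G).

A width-2 tree decomposition is:
Bags: B1 = {a, b, e}  B2 = {a, b, g}  B3 = {a, b, c}  B4 = {a, c, h}  B5 = {c, f, h}  B6 = {a, c, d}
Tree: B1–B2, B2–B3, B3–B4, B4–B5, B3–B6
Every bag has size at most 3, so the width is 3 − 1 = 2 and tw(G) ≤ 2. On the other hand G contains the 3-clique {a, c, d}. A clique must lie in a single bag of any decomposition, so no decomposition can have width below 2. Therefore the treewidth is 2.

2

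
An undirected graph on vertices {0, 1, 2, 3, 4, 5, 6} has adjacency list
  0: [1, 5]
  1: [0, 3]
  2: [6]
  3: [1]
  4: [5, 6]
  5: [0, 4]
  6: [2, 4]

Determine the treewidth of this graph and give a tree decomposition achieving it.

Treewidth 1.
One optimal decomposition is:
Bags: B1 = {1, 3}  B2 = {0, 1}  B3 = {0, 5}  B4 = {4, 5}  B5 = {4, 6}  B6 = {2, 6}
Tree: B1–B2, B2–B3, B3–B4, B4–B5, B5–B6

Every bag has size at most 2, so the width is 2 − 1 = 1 and tw(G) ≤ 1. G has an edge, so its treewidth is at least 1. Therefore the treewidth is 1.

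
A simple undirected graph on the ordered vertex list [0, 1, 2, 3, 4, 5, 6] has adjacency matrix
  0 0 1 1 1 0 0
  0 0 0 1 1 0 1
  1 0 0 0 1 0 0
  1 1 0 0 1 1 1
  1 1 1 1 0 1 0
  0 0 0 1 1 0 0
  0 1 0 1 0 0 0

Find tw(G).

A width-2 tree decomposition is:
Bags: B1 = {0, 2, 4}  B2 = {0, 3, 4}  B3 = {1, 3, 4}  B4 = {3, 4, 5}  B5 = {1, 3, 6}
Tree: B1–B2, B2–B3, B2–B4, B3–B5
The largest bag has 3 vertices, giving width 2; this decomposition certifies tw(G) ≤ 2. For the lower bound, the 3 vertices {0, 2, 4} are pairwise adjacent, and any tree decomposition puts a clique entirely inside one bag — forcing width ≥ 2. Hence tw(G) = 2 exactly.

2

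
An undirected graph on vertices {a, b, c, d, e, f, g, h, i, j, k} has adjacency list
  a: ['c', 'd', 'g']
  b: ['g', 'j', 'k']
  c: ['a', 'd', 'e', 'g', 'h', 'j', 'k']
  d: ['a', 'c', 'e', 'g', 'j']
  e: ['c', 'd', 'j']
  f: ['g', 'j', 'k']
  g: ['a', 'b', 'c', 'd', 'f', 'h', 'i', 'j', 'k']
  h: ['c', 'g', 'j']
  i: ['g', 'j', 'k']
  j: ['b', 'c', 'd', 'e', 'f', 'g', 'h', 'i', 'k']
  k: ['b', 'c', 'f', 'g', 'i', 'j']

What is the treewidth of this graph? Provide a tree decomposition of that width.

Treewidth 3.
One optimal decomposition is:
Bags: B1 = {c, g, j, k}  B2 = {c, d, g, j}  B3 = {b, g, j, k}  B4 = {g, i, j, k}  B5 = {c, d, e, j}  B6 = {f, g, j, k}  B7 = {a, c, d, g}  B8 = {c, g, h, j}
Tree: B1–B2, B1–B3, B1–B4, B2–B5, B4–B6, B2–B7, B2–B8

Each bag holds 4 vertices, so the decomposition has width 3, which upper-bounds the treewidth. For the lower bound, the 4 vertices {c, d, g, j} are pairwise adjacent, and any tree decomposition puts a clique entirely inside one bag — forcing width ≥ 3. Hence tw(G) = 3 exactly.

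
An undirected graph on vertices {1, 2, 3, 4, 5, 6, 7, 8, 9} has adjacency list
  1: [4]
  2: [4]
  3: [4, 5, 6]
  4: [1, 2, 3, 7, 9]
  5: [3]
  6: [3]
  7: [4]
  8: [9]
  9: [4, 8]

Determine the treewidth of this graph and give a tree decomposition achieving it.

The largest bag has 2 vertices, giving width 1; this decomposition certifies tw(G) ≤ 1. Any graph with an edge has treewidth ≥ 1, and G has the edge 7–4. Therefore the treewidth is 1.

Treewidth 1.
Bags: B1 = {4, 7}  B2 = {2, 4}  B3 = {4, 9}  B4 = {3, 4}  B5 = {3, 6}  B6 = {1, 4}  B7 = {8, 9}  B8 = {3, 5}
Tree: B1–B2, B1–B3, B1–B4, B4–B5, B1–B6, B3–B7, B4–B8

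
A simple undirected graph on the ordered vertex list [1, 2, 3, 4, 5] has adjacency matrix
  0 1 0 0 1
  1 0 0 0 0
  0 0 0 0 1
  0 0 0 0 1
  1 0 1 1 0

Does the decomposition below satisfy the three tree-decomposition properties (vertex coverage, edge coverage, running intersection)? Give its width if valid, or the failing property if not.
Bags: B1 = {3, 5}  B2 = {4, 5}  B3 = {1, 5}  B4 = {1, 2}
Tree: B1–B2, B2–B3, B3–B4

Yes; width 1.

Checking the three conditions: (i) the bags cover all of {1, 2, 3, 4, 5}; (ii) for each edge, some bag contains both endpoints; (iii) the bags containing any fixed vertex form a subtree. All hold, so the decomposition is valid with width 2 − 1 = 1.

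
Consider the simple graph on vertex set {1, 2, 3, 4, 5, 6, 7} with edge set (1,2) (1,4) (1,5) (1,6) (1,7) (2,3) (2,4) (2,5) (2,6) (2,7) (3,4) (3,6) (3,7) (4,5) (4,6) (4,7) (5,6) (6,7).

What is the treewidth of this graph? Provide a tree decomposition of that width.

Treewidth 4.
One optimal decomposition is:
Bags: B1 = {1, 2, 4, 6, 7}  B2 = {1, 2, 4, 5, 6}  B3 = {2, 3, 4, 6, 7}
Tree: B1–B2, B1–B3

Each bag holds 5 vertices, so the decomposition has width 4, which upper-bounds the treewidth. On the other hand G contains the 5-clique {1, 2, 4, 5, 6}. A clique must lie in a single bag of any decomposition, so no decomposition can have width below 4. Therefore the treewidth is 4.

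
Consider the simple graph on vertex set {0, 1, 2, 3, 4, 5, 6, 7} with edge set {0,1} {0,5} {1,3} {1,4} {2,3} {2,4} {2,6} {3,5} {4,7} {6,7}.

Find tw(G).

A width-2 tree decomposition is:
Bags: B1 = {2, 6, 7}  B2 = {2, 4, 7}  B3 = {2, 3, 4}  B4 = {1, 3, 4}  B5 = {1, 3, 5}  B6 = {0, 1, 5}
Tree: B1–B2, B2–B3, B3–B4, B4–B5, B5–B6
Each bag holds 3 vertices, so the decomposition has width 2, which upper-bounds the treewidth. The edges 6–7–4–2–6 form a cycle, so G is not a tree and its treewidth is at least 2. The upper and lower bounds meet at 2, so that is the treewidth.

2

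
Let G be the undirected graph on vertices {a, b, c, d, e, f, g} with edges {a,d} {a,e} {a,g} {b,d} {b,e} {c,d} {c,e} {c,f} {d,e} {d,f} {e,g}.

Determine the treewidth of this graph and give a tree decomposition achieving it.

Treewidth 2.
One such decomposition:
Bags: B1 = {c, d, e}  B2 = {a, d, e}  B3 = {b, d, e}  B4 = {a, e, g}  B5 = {c, d, f}
Tree: B1–B2, B1–B3, B2–B4, B1–B5

Every bag has size at most 3, so the width is 3 − 1 = 2 and tw(G) ≤ 2. On the other hand G contains the 3-clique {c, d, e}. A clique must lie in a single bag of any decomposition, so no decomposition can have width below 2. The upper and lower bounds meet at 2, so that is the treewidth.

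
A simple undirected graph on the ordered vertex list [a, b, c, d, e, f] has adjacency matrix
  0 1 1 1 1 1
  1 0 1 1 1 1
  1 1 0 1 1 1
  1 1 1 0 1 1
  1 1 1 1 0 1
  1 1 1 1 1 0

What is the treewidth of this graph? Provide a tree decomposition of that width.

Treewidth 5.
One such decomposition:
Bags: B1 = {a, b, c, d, e, f}
Tree: (single bag)

With just one bag of size 6, the width is 6 − 1 = 5, so tw(G) ≤ 5. For the lower bound, the 6 vertices {a, b, c, d, e, f} are pairwise adjacent, and any tree decomposition puts a clique entirely inside one bag — forcing width ≥ 5. Hence tw(G) = 5 exactly.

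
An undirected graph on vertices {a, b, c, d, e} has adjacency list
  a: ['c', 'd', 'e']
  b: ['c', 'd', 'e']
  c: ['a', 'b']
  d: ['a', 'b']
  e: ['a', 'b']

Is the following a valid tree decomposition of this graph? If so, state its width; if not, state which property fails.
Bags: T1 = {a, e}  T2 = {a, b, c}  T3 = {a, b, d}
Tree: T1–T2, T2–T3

No — edge (b,e) lies in no bag.

A tree decomposition must satisfy three properties: every vertex lies in some bag; for every edge, both endpoints lie together in some bag; and for every vertex, the bags containing it form a connected subtree. Here edge (b,e) lies in no bag, so the decomposition is invalid.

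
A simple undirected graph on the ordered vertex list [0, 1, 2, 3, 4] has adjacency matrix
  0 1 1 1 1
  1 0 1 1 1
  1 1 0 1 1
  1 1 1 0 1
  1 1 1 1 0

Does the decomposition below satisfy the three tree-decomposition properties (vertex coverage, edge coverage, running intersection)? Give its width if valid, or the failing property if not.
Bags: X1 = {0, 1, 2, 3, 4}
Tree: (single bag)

Yes; width 4.

Vertex coverage: the bags together contain {0, 1, 2, 3, 4}, the full vertex set. Edge coverage: each edge of G has both endpoints in at least one bag. Running intersection: for every vertex, the bags containing it form a connected subtree. All three properties hold, so this is a valid tree decomposition of width max|bag| − 1 = 4, and hence tw(G) ≤ 4.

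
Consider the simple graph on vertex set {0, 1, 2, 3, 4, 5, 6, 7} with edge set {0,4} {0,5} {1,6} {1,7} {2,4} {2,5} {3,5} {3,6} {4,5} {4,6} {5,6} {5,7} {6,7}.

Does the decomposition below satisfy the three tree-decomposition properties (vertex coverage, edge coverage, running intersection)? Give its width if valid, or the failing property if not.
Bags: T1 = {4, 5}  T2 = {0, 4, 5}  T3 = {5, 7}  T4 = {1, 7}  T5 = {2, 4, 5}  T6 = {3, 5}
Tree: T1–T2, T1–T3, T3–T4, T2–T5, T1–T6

No — vertex 6 appears in no bag.

A tree decomposition must satisfy three properties: every vertex lies in some bag; for every edge, both endpoints lie together in some bag; and for every vertex, the bags containing it form a connected subtree. Here vertex 6 appears in no bag, so the decomposition is invalid.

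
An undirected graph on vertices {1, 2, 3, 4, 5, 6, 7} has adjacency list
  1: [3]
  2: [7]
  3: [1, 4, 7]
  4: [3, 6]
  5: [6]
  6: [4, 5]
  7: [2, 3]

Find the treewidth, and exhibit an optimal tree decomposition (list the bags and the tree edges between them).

Every bag has size at most 2, so the width is 2 − 1 = 1 and tw(G) ≤ 1. Any graph with an edge has treewidth ≥ 1, and G has the edge 4–6. Hence tw(G) = 1 exactly.

Treewidth 1.
Bags: B1 = {4, 6}  B2 = {3, 4}  B3 = {3, 7}  B4 = {5, 6}  B5 = {1, 3}  B6 = {2, 7}
Tree: B1–B2, B2–B3, B1–B4, B2–B5, B3–B6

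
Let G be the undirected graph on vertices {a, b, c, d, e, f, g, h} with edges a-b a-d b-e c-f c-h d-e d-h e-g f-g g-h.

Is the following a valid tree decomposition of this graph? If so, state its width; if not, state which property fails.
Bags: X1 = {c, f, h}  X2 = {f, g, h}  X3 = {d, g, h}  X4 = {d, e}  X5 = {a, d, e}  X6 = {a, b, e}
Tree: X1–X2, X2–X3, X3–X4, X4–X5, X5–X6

No — edge (g,e) lies in no bag.

A tree decomposition must satisfy three properties: every vertex lies in some bag; for every edge, both endpoints lie together in some bag; and for every vertex, the bags containing it form a connected subtree. Here edge (g,e) lies in no bag, so the decomposition is invalid.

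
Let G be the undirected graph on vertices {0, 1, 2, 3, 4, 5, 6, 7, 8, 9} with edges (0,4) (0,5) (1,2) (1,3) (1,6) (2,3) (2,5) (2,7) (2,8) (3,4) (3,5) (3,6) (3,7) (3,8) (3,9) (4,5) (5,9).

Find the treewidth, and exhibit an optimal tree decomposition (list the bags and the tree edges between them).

Each bag holds 3 vertices, so the decomposition has width 2, which upper-bounds the treewidth. For the lower bound, the 3 vertices {0, 4, 5} are pairwise adjacent, and any tree decomposition puts a clique entirely inside one bag — forcing width ≥ 2. Therefore the treewidth is 2.

Treewidth 2.
Bags: B1 = {3, 5, 9}  B2 = {2, 3, 5}  B3 = {1, 2, 3}  B4 = {3, 4, 5}  B5 = {2, 3, 8}  B6 = {1, 3, 6}  B7 = {2, 3, 7}  B8 = {0, 4, 5}
Tree: B1–B2, B2–B3, B2–B4, B3–B5, B3–B6, B5–B7, B4–B8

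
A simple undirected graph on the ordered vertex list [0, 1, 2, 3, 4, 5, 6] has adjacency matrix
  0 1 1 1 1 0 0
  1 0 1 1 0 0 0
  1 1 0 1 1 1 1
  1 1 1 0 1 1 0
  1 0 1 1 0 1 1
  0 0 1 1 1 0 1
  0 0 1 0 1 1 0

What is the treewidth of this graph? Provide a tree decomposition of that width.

Each bag holds 4 vertices, so the decomposition has width 3, which upper-bounds the treewidth. Conversely, {0, 1, 2, 3} is a clique of size 4, and the vertices of any clique must share a bag in every tree decomposition; so some bag has ≥ 4 vertices and tw(G) ≥ 3. Therefore the treewidth is 3.

Treewidth 3.
Bags: B1 = {0, 2, 3, 4}  B2 = {0, 1, 2, 3}  B3 = {2, 3, 4, 5}  B4 = {2, 4, 5, 6}
Tree: B1–B2, B1–B3, B3–B4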